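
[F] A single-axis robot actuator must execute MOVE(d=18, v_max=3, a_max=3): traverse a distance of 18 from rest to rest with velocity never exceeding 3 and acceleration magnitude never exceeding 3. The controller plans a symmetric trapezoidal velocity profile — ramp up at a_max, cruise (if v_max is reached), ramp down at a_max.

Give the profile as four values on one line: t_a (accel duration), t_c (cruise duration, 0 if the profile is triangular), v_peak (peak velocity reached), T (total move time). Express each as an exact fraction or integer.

(v_max)²/a_max = 3²/3 = 3
18 ≥ 3 → trapezoidal
t_a = 3/3 = 1; v_peak = 3
d_cruise = 18 − 3 = 15; t_c = 15/3 = 5
T = 2·1 + 5 = 7

t_a=1 t_c=5 v_peak=3 T=7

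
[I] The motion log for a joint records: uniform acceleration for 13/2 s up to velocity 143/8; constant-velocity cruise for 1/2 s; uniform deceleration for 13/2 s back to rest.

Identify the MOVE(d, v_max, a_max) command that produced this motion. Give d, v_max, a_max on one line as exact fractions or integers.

a_max = (143/8)/(13/2) = 11/4
d_a = ½·143/8·13/2 = 1859/32; d_c = 143/8·1/2 = 143/16
d = 2·1859/32 + 143/16 = 1001/8
t_c = 1/2 > 0 so v_max = 143/8

d=1001/8 v_max=143/8 a_max=11/4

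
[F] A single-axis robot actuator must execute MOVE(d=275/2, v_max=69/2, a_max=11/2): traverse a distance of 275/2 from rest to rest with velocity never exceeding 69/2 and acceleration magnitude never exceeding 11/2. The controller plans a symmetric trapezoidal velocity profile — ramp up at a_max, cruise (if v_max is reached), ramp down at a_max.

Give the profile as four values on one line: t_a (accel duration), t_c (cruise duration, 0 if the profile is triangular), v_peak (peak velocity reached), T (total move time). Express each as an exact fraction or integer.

t_a=5 t_c=0 v_peak=55/2 T=10

(v_max)²/a_max = (69/2)²/(11/2) = 4761/22
275/2 < 4761/22 → triangular
v_peak = √(275/2·11/2) = √(3025/4) = 55/2
t_a = (55/2)/(11/2) = 5; t_c = 0
T = 2·5 = 10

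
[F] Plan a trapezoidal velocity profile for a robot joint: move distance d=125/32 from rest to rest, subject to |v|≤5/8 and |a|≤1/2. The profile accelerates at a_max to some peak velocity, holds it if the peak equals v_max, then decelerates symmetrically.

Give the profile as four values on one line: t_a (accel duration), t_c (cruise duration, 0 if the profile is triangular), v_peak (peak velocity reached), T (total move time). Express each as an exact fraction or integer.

t_a=5/4 t_c=5 v_peak=5/8 T=15/2

(v_max)²/a_max = (5/8)²/(1/2) = 25/32
125/32 ≥ 25/32 so v_max reached
t_a = (5/8)/(1/2) = 5/4; v_peak = 5/8
d_cruise = 125/32 − 25/32 = 25/8; t_c = (25/8)/(5/8) = 5
T = 2·5/4 + 5 = 15/2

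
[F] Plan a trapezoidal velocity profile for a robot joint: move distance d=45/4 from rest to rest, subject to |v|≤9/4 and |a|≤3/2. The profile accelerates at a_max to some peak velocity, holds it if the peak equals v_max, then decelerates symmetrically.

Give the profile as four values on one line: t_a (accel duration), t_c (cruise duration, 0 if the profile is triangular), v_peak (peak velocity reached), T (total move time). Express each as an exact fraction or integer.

t_a=3/2 t_c=7/2 v_peak=9/4 T=13/2

(v_max)²/a_max = (9/4)²/(3/2) = 27/8
45/4 ≥ 27/8 ⇒ cruise phase
t_a = (9/4)/(3/2) = 3/2; v_peak = 9/4
d_cruise = 45/4 − 27/8 = 63/8; t_c = (63/8)/(9/4) = 7/2
T = 2·3/2 + 7/2 = 13/2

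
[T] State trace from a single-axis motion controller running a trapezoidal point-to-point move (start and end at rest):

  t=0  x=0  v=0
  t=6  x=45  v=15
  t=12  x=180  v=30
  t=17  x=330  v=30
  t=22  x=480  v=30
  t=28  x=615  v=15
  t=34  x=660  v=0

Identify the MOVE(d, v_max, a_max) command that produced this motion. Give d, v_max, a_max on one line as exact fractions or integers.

d=660 v_max=30 a_max=5/2

final state: t=34, x=660, v=0 → d = 660
a_max = (15−0)/(6−0) = 5/2
max v = 30 over t∈[12,22] → v_max = 30
check: 30·(12+10) = 660 ✓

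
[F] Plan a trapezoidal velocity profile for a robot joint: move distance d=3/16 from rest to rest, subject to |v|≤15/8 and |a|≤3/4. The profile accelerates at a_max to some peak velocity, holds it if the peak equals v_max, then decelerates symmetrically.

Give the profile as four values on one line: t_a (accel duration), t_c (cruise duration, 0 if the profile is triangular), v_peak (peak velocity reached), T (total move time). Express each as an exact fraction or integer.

t_a=1/2 t_c=0 v_peak=3/8 T=1

vₘ²/aₘ = (15/8)²/(3/4) = 75/16
3/16 < 75/16 ⇒ no cruise
v_peak = √(3/16·3/4) = √(9/64) = 3/8
t_a = (3/8)/(3/4) = 1/2; t_c = 0
T = 2·1/2 = 1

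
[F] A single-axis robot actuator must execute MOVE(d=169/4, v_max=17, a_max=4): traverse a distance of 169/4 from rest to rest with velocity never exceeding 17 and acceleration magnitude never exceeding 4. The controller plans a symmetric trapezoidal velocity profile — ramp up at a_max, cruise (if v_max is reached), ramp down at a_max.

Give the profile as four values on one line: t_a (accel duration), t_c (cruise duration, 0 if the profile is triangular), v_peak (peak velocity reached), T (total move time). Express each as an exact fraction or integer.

t_a=13/4 t_c=0 v_peak=13 T=13/2

vₘ²/aₘ = 17²/4 = 289/4
169/4 < 289/4 → triangular
v_peak = √(169/4·4) = √169 = 13
t_a = 13/4; t_c = 0
T = 2·13/4 = 13/2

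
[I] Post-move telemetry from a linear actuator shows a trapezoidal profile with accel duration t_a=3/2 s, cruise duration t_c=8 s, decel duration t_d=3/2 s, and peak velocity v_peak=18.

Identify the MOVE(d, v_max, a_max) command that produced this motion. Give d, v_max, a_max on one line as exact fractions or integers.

d=171 v_max=18 a_max=12

a_max = 18/(3/2) = 12
d_a = ½·18·3/2 = 27/2; d_c = 18·8 = 144
d = 2·27/2 + 144 = 171
t_c = 8 > 0 so v_max = 18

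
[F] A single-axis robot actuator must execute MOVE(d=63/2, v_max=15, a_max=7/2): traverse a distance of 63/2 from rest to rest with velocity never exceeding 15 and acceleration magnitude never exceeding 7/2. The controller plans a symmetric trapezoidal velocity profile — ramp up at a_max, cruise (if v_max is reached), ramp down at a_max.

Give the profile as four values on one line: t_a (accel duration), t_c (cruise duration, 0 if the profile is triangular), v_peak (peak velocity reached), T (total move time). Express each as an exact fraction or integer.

t_a=3 t_c=0 v_peak=21/2 T=6

vₘ²/aₘ = 15²/(7/2) = 450/7
63/2 < 450/7 so t_c = 0
v_peak = √(63/2·7/2) = √(441/4) = 21/2
t_a = (21/2)/(7/2) = 3; t_c = 0
T = 2·3 = 6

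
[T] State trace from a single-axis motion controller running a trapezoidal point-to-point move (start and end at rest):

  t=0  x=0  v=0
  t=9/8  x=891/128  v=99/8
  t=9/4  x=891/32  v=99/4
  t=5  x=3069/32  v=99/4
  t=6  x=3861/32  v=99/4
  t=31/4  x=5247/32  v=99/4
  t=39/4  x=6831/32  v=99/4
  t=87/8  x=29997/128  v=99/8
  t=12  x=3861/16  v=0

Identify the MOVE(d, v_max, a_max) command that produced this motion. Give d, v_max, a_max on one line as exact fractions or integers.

final state: t=12, x=3861/16, v=0 → d = 3861/16
a_max = (99/8−0)/(9/8−0) = 11
max v = 99/4 over t∈[9/4,39/4] → v_max = 99/4
check: 99/4·(9/4+15/2) = 3861/16 ✓

d=3861/16 v_max=99/4 a_max=11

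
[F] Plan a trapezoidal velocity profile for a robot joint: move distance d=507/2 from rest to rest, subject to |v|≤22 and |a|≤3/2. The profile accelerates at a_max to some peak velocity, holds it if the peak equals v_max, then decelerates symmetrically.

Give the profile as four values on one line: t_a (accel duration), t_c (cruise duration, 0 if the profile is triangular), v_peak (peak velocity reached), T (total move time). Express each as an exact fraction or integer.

t_a=13 t_c=0 v_peak=39/2 T=26

v_max²/a_max = 22²/(3/2) = 968/3
507/2 < 968/3 so t_c = 0
v_peak = √(507/2·3/2) = √(1521/4) = 39/2
t_a = (39/2)/(3/2) = 13; t_c = 0
T = 2·13 = 26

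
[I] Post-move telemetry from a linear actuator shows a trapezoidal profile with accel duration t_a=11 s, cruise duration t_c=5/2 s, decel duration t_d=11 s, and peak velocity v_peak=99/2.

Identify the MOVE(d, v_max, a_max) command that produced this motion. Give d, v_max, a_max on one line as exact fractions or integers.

d=2673/4 v_max=99/2 a_max=9/2

a_max = (99/2)/11 = 9/2
d_a = ½·99/2·11 = 1089/4; d_c = 99/2·5/2 = 495/4
d = 2·1089/4 + 495/4 = 2673/4
t_c = 5/2 > 0 → v_max = v_peak = 99/2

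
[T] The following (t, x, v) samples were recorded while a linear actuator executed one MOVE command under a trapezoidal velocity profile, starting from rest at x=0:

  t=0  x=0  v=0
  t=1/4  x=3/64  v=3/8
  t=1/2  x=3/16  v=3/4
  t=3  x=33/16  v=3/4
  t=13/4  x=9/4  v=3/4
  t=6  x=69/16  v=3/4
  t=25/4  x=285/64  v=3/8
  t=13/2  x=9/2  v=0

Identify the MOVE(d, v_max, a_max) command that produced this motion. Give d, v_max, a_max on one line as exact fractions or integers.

final state: t=13/2, x=9/2, v=0 → d = 9/2
a_max = (3/8−0)/(1/4−0) = 3/2
max v = 3/4 over t∈[1/2,6] → v_max = 3/4
check: 3/4·(1/2+11/2) = 9/2 ✓

d=9/2 v_max=3/4 a_max=3/2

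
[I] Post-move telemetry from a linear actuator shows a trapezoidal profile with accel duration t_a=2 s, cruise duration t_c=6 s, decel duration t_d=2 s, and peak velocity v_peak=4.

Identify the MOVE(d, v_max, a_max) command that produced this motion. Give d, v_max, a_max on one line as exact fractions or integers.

d=32 v_max=4 a_max=2

a_max = 4/2 = 2
d_a = ½·4·2 = 4; d_c = 4·6 = 24
d = 2·4 + 24 = 32
t_c = 6 > 0 ⇒ limit active, v_max = 4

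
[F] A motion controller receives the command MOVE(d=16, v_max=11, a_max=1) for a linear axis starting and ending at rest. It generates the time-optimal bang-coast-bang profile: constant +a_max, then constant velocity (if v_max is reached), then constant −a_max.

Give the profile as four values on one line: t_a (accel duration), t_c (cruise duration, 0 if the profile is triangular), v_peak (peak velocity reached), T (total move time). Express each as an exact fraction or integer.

t_a=4 t_c=0 v_peak=4 T=8

vₘ²/aₘ = 11²/1 = 121
16 < 121 so t_c = 0
v_peak = √(16·1) = √16 = 4
t_a = 4/1 = 4; t_c = 0
T = 2·4 = 8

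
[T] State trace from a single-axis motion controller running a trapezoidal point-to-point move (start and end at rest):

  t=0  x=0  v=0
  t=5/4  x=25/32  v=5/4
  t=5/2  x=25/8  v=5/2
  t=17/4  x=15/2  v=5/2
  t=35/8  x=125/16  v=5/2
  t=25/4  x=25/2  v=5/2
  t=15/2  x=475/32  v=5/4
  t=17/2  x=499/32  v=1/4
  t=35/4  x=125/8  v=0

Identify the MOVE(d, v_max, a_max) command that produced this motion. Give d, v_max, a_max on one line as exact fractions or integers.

final state: t=35/4, x=125/8, v=0 → d = 125/8
a_max = (5/4−0)/(5/4−0) = 1
max v = 5/2 over t∈[5/2,25/4] → v_max = 5/2
check: 5/2·(5/2+15/4) = 125/8 ✓

d=125/8 v_max=5/2 a_max=1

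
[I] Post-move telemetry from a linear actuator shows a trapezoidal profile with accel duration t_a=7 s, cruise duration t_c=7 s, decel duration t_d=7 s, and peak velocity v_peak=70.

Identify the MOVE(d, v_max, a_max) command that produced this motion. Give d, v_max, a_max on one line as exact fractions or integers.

a_max = 70/7 = 10
d_a = ½·70·7 = 245; d_c = 70·7 = 490
d = 2·245 + 490 = 980
t_c = 7 > 0 → v_max = v_peak = 70

d=980 v_max=70 a_max=10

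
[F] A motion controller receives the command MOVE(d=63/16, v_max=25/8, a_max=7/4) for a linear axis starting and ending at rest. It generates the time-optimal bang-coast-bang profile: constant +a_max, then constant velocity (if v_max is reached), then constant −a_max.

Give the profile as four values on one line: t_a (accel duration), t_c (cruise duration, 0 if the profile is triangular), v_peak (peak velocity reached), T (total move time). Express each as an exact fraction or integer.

vₘ²/aₘ = (25/8)²/(7/4) = 625/112
63/16 < 625/112 so t_c = 0
v_peak = √(63/16·7/4) = √(441/64) = 21/8
t_a = (21/8)/(7/4) = 3/2; t_c = 0
T = 2·3/2 = 3

t_a=3/2 t_c=0 v_peak=21/8 T=3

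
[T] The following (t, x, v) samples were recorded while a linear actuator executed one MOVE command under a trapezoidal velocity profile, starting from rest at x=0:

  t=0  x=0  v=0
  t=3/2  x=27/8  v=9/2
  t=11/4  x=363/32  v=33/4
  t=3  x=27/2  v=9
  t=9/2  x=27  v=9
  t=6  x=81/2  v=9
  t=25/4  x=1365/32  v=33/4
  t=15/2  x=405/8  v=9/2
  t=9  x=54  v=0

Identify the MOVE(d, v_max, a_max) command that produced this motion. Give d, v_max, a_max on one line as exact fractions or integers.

final state: t=9, x=54, v=0 → d = 54
a_max = (9/2−0)/(3/2−0) = 3
max v = 9 over t∈[3,6] → v_max = 9
check: 9·(3+3) = 54 ✓

d=54 v_max=9 a_max=3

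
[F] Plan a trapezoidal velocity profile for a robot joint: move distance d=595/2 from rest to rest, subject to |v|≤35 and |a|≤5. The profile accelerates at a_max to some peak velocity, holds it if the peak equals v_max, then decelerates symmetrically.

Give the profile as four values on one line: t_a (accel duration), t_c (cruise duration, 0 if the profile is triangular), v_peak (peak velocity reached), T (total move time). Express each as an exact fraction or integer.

v_max²/a_max = 35²/5 = 245
595/2 ≥ 245 ⇒ cruise phase
t_a = 35/5 = 7; v_peak = 35
d_cruise = 595/2 − 245 = 105/2; t_c = (105/2)/35 = 3/2
T = 2·7 + 3/2 = 31/2

t_a=7 t_c=3/2 v_peak=35 T=31/2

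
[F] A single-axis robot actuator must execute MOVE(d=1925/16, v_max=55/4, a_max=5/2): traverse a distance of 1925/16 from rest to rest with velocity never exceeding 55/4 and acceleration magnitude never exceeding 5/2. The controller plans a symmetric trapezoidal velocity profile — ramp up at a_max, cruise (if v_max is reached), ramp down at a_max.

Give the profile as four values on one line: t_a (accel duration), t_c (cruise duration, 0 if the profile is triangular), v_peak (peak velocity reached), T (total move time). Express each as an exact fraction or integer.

t_a=11/2 t_c=13/4 v_peak=55/4 T=57/4

vₘ²/aₘ = (55/4)²/(5/2) = 605/8
1925/16 ≥ 605/8 ⇒ cruise phase
t_a = (55/4)/(5/2) = 11/2; v_peak = 55/4
d_cruise = 1925/16 − 605/8 = 715/16; t_c = (715/16)/(55/4) = 13/4
T = 2·11/2 + 13/4 = 57/4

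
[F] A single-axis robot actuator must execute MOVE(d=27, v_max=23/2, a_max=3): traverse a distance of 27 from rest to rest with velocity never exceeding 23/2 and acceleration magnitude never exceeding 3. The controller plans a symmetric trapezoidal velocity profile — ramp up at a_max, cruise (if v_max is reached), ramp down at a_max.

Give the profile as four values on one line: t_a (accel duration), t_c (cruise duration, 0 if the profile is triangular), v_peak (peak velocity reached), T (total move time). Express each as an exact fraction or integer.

(v_max)²/a_max = (23/2)²/3 = 529/12
27 < 529/12 ⇒ no cruise
v_peak = √(27·3) = √81 = 9
t_a = 9/3 = 3; t_c = 0
T = 2·3 = 6

t_a=3 t_c=0 v_peak=9 T=6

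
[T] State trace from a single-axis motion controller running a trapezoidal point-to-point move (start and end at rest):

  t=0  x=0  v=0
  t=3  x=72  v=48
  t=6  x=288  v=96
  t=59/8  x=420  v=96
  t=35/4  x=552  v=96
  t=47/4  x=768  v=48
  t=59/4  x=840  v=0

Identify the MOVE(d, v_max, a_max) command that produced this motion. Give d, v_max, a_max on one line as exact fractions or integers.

final state: t=59/4, x=840, v=0 → d = 840
a_max = (48−0)/(3−0) = 16
max v = 96 over t∈[6,35/4] → v_max = 96
check: 96·(6+11/4) = 840 ✓

d=840 v_max=96 a_max=16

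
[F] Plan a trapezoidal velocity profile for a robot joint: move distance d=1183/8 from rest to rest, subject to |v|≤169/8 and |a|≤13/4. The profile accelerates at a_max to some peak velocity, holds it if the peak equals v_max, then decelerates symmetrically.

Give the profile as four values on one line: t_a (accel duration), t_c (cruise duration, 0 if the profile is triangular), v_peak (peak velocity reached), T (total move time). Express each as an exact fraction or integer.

t_a=13/2 t_c=1/2 v_peak=169/8 T=27/2

v_max²/a_max = (169/8)²/(13/4) = 2197/16
1183/8 ≥ 2197/16 ⇒ cruise phase
t_a = (169/8)/(13/4) = 13/2; v_peak = 169/8
d_cruise = 1183/8 − 2197/16 = 169/16; t_c = (169/16)/(169/8) = 1/2
T = 2·13/2 + 1/2 = 27/2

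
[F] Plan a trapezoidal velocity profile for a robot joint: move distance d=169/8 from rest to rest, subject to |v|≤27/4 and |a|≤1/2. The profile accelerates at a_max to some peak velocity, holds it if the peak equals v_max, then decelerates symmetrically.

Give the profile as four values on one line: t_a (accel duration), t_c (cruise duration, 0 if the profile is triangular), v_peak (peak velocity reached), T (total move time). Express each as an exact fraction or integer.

(v_max)²/a_max = (27/4)²/(1/2) = 729/8
169/8 < 729/8 → triangular
v_peak = √(169/8·1/2) = √(169/16) = 13/4
t_a = (13/4)/(1/2) = 13/2; t_c = 0
T = 2·13/2 = 13

t_a=13/2 t_c=0 v_peak=13/4 T=13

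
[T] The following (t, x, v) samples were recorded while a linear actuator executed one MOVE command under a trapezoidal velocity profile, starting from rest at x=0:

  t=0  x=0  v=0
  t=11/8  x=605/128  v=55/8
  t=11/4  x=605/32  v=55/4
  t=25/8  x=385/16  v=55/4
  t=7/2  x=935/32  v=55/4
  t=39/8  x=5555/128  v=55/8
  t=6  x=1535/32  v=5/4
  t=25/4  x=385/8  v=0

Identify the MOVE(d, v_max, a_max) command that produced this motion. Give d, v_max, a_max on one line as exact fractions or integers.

final state: t=25/4, x=385/8, v=0 → d = 385/8
a_max = (55/8−0)/(11/8−0) = 5
max v = 55/4 over t∈[11/4,7/2] → v_max = 55/4
check: 55/4·(11/4+3/4) = 385/8 ✓

d=385/8 v_max=55/4 a_max=5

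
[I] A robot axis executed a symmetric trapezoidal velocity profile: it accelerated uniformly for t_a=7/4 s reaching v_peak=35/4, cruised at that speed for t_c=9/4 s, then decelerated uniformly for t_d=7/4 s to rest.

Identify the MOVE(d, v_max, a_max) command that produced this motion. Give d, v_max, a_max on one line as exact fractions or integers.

d=35 v_max=35/4 a_max=5

a_max = (35/4)/(7/4) = 5
d_a = ½·35/4·7/4 = 245/32; d_c = 35/4·9/4 = 315/16
d = 2·245/32 + 315/16 = 35
t_c = 9/4 > 0 → v_max = v_peak = 35/4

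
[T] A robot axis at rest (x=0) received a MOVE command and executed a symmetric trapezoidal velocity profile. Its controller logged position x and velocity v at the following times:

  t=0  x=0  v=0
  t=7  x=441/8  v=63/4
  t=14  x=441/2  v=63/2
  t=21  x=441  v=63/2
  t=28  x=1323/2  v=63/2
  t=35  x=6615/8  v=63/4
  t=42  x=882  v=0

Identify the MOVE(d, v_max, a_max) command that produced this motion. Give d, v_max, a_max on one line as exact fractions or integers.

d=882 v_max=63/2 a_max=9/4

final state: t=42, x=882, v=0 → d = 882
a_max = (63/4−0)/(7−0) = 9/4
max v = 63/2 over t∈[14,28] → v_max = 63/2
check: 63/2·(14+14) = 882 ✓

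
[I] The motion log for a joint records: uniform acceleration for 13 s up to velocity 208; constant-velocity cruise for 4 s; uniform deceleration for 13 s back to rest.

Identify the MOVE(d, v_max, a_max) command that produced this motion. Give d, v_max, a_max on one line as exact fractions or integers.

a_max = 208/13 = 16
d_a = ½·208·13 = 1352; d_c = 208·4 = 832
d = 2·1352 + 832 = 3536
t_c = 4 > 0 ⇒ limit active, v_max = 208

d=3536 v_max=208 a_max=16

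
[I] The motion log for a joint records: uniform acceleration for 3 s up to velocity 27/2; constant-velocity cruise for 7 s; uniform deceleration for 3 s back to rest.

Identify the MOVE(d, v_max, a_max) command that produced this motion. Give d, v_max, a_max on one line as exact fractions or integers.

a_max = (27/2)/3 = 9/2
d_a = ½·27/2·3 = 81/4; d_c = 27/2·7 = 189/2
d = 2·81/4 + 189/2 = 135
t_c = 7 > 0 ⇒ limit active, v_max = 27/2

d=135 v_max=27/2 a_max=9/2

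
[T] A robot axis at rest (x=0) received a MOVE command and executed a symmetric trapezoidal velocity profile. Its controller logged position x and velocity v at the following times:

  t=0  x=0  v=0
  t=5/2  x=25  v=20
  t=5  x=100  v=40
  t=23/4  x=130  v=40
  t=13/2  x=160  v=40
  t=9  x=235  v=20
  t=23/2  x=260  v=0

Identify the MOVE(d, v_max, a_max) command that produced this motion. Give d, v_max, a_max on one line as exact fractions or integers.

final state: t=23/2, x=260, v=0 → d = 260
a_max = (20−0)/(5/2−0) = 8
max v = 40 over t∈[5,13/2] → v_max = 40
check: 40·(5+3/2) = 260 ✓

d=260 v_max=40 a_max=8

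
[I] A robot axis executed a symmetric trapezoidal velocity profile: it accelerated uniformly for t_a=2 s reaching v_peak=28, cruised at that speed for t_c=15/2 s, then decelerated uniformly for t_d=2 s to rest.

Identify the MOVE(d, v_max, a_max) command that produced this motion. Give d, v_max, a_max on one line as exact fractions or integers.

d=266 v_max=28 a_max=14

a_max = 28/2 = 14
d_a = ½·28·2 = 28; d_c = 28·15/2 = 210
d = 2·28 + 210 = 266
t_c = 15/2 > 0 → v_max = v_peak = 28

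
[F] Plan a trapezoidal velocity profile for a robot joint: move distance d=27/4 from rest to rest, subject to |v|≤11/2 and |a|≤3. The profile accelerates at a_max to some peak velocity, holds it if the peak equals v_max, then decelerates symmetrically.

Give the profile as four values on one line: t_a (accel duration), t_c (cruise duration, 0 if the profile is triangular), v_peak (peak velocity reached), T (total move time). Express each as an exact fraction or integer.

v_max²/a_max = (11/2)²/3 = 121/12
27/4 < 121/12 so t_c = 0
v_peak = √(27/4·3) = √(81/4) = 9/2
t_a = (9/2)/3 = 3/2; t_c = 0
T = 2·3/2 = 3

t_a=3/2 t_c=0 v_peak=9/2 T=3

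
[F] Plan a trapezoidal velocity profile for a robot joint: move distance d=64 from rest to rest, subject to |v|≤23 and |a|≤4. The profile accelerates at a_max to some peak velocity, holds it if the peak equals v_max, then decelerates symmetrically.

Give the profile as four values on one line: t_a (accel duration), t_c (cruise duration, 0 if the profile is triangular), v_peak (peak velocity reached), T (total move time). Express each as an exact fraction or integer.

t_a=4 t_c=0 v_peak=16 T=8

v_max²/a_max = 23²/4 = 529/4
64 < 529/4 ⇒ no cruise
v_peak = √(64·4) = √256 = 16
t_a = 16/4 = 4; t_c = 0
T = 2·4 = 8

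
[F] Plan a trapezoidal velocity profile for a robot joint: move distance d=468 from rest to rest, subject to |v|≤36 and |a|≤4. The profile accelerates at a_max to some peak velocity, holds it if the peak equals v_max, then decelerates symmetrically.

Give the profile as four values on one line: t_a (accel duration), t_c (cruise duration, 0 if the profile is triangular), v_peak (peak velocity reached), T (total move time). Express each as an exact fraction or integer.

t_a=9 t_c=4 v_peak=36 T=22

v_max²/a_max = 36²/4 = 324
468 ≥ 324 → trapezoidal
t_a = 36/4 = 9; v_peak = 36
d_cruise = 468 − 324 = 144; t_c = 144/36 = 4
T = 2·9 + 4 = 22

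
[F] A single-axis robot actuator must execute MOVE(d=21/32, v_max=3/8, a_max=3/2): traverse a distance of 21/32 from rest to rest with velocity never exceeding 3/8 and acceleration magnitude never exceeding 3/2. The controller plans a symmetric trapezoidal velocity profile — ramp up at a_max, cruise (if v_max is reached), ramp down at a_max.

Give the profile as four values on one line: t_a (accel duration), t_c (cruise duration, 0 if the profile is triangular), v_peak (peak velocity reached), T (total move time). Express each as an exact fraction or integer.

(v_max)²/a_max = (3/8)²/(3/2) = 3/32
21/32 ≥ 3/32 so v_max reached
t_a = (3/8)/(3/2) = 1/4; v_peak = 3/8
d_cruise = 21/32 − 3/32 = 9/16; t_c = (9/16)/(3/8) = 3/2
T = 2·1/4 + 3/2 = 2

t_a=1/4 t_c=3/2 v_peak=3/8 T=2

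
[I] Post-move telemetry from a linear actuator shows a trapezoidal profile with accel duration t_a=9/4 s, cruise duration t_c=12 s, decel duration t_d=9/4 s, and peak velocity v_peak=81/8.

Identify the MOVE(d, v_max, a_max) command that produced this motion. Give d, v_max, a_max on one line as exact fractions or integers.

a_max = (81/8)/(9/4) = 9/2
d_a = ½·81/8·9/4 = 729/64; d_c = 81/8·12 = 243/2
d = 2·729/64 + 243/2 = 4617/32
t_c = 12 > 0 so v_max = 81/8

d=4617/32 v_max=81/8 a_max=9/2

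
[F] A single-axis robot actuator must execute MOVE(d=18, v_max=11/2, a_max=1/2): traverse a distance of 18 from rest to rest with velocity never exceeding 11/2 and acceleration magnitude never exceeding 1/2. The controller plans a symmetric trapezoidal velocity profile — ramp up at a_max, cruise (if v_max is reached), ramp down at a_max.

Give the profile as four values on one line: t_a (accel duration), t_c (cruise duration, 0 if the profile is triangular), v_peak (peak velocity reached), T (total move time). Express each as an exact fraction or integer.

v_max²/a_max = (11/2)²/(1/2) = 121/2
18 < 121/2 ⇒ no cruise
v_peak = √(18·1/2) = √9 = 3
t_a = 3/(1/2) = 6; t_c = 0
T = 2·6 = 12

t_a=6 t_c=0 v_peak=3 T=12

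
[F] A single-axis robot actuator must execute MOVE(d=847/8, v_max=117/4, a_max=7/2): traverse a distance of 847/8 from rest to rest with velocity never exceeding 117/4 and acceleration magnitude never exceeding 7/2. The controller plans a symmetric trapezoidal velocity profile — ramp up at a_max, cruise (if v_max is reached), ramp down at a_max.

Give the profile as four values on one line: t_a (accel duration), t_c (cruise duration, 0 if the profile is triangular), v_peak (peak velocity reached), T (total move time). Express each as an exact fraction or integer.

(v_max)²/a_max = (117/4)²/(7/2) = 13689/56
847/8 < 13689/56 → triangular
v_peak = √(847/8·7/2) = √(5929/16) = 77/4
t_a = (77/4)/(7/2) = 11/2; t_c = 0
T = 2·11/2 = 11

t_a=11/2 t_c=0 v_peak=77/4 T=11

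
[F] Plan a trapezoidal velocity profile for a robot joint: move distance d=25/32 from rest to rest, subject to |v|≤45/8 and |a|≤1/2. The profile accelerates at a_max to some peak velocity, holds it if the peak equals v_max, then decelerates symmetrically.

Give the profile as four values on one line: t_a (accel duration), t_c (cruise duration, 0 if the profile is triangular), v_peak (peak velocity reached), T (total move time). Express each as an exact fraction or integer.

(v_max)²/a_max = (45/8)²/(1/2) = 2025/32
25/32 < 2025/32 → triangular
v_peak = √(25/32·1/2) = √(25/64) = 5/8
t_a = (5/8)/(1/2) = 5/4; t_c = 0
T = 2·5/4 = 5/2

t_a=5/4 t_c=0 v_peak=5/8 T=5/2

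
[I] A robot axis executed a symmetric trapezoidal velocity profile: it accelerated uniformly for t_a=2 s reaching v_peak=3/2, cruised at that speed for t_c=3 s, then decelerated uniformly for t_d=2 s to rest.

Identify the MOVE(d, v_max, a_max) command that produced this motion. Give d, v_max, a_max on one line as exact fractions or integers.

a_max = (3/2)/2 = 3/4
d_a = ½·3/2·2 = 3/2; d_c = 3/2·3 = 9/2
d = 2·3/2 + 9/2 = 15/2
t_c = 3 > 0 so v_max = 3/2

d=15/2 v_max=3/2 a_max=3/4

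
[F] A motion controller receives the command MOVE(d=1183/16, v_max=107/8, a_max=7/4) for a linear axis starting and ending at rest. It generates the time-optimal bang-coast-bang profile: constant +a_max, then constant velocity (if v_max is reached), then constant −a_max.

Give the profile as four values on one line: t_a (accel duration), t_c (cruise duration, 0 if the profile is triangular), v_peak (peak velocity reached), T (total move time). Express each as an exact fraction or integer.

(v_max)²/a_max = (107/8)²/(7/4) = 11449/112
1183/16 < 11449/112 ⇒ no cruise
v_peak = √(1183/16·7/4) = √(8281/64) = 91/8
t_a = (91/8)/(7/4) = 13/2; t_c = 0
T = 2·13/2 = 13

t_a=13/2 t_c=0 v_peak=91/8 T=13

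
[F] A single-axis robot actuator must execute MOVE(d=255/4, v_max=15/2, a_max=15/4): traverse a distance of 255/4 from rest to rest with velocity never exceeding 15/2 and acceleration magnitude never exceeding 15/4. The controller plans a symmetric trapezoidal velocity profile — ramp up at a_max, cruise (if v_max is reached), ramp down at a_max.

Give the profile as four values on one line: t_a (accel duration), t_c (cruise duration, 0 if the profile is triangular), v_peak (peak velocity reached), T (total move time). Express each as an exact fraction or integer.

(v_max)²/a_max = (15/2)²/(15/4) = 15
255/4 ≥ 15 ⇒ cruise phase
t_a = (15/2)/(15/4) = 2; v_peak = 15/2
d_cruise = 255/4 − 15 = 195/4; t_c = (195/4)/(15/2) = 13/2
T = 2·2 + 13/2 = 21/2

t_a=2 t_c=13/2 v_peak=15/2 T=21/2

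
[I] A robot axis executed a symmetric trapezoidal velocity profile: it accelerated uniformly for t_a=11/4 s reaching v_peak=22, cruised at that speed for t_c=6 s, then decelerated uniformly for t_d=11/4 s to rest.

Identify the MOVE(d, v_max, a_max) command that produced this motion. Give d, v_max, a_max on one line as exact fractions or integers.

a_max = 22/(11/4) = 8
d_a = ½·22·11/4 = 121/4; d_c = 22·6 = 132
d = 2·121/4 + 132 = 385/2
t_c = 6 > 0 so v_max = 22

d=385/2 v_max=22 a_max=8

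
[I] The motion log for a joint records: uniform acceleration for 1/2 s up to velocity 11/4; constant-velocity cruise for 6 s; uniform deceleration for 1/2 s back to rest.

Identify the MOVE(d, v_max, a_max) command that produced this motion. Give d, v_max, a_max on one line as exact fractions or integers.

a_max = (11/4)/(1/2) = 11/2
d_a = ½·11/4·1/2 = 11/16; d_c = 11/4·6 = 33/2
d = 2·11/16 + 33/2 = 143/8
t_c = 6 > 0 → v_max = v_peak = 11/4

d=143/8 v_max=11/4 a_max=11/2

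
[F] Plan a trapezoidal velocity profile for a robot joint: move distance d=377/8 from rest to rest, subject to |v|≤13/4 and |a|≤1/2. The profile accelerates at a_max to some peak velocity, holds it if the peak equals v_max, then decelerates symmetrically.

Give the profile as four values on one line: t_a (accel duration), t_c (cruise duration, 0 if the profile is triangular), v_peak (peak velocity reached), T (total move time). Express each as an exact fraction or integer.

v_max²/a_max = (13/4)²/(1/2) = 169/8
377/8 ≥ 169/8 → trapezoidal
t_a = (13/4)/(1/2) = 13/2; v_peak = 13/4
d_cruise = 377/8 − 169/8 = 26; t_c = 26/(13/4) = 8
T = 2·13/2 + 8 = 21

t_a=13/2 t_c=8 v_peak=13/4 T=21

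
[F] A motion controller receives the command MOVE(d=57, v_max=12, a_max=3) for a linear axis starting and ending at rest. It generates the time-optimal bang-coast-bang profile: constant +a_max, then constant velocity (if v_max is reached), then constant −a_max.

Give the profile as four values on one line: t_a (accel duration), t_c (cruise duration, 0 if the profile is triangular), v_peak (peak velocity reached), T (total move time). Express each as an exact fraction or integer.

v_max²/a_max = 12²/3 = 48
57 ≥ 48 → trapezoidal
t_a = 12/3 = 4; v_peak = 12
d_cruise = 57 − 48 = 9; t_c = 9/12 = 3/4
T = 2·4 + 3/4 = 35/4

t_a=4 t_c=3/4 v_peak=12 T=35/4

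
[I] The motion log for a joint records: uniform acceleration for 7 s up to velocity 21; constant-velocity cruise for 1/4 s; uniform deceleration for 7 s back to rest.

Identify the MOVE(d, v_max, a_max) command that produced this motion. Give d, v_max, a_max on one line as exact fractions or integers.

a_max = 21/7 = 3
d_a = ½·21·7 = 147/2; d_c = 21·1/4 = 21/4
d = 2·147/2 + 21/4 = 609/4
t_c = 1/4 > 0 so v_max = 21

d=609/4 v_max=21 a_max=3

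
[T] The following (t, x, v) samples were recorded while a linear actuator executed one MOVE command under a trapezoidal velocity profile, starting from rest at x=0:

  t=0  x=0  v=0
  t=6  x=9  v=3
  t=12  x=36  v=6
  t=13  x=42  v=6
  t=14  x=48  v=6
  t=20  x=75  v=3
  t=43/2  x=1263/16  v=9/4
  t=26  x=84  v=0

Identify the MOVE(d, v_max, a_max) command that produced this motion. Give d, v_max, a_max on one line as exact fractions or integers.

d=84 v_max=6 a_max=1/2

final state: t=26, x=84, v=0 → d = 84
a_max = (3−0)/(6−0) = 1/2
max v = 6 over t∈[12,14] → v_max = 6
check: 6·(12+2) = 84 ✓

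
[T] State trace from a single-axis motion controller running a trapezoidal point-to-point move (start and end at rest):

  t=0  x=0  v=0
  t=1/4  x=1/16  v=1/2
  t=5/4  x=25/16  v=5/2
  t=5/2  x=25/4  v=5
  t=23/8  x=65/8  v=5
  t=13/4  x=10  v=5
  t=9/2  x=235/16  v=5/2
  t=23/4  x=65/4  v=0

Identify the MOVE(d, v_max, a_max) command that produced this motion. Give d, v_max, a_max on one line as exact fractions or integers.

final state: t=23/4, x=65/4, v=0 → d = 65/4
a_max = (1/2−0)/(1/4−0) = 2
max v = 5 over t∈[5/2,13/4] → v_max = 5
check: 5·(5/2+3/4) = 65/4 ✓

d=65/4 v_max=5 a_max=2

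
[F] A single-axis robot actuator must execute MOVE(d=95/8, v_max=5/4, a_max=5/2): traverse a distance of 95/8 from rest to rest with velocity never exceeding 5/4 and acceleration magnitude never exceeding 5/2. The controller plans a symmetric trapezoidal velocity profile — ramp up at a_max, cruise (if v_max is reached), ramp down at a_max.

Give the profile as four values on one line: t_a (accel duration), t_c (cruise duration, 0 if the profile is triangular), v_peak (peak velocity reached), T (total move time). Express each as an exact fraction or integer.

v_max²/a_max = (5/4)²/(5/2) = 5/8
95/8 ≥ 5/8 ⇒ cruise phase
t_a = (5/4)/(5/2) = 1/2; v_peak = 5/4
d_cruise = 95/8 − 5/8 = 45/4; t_c = (45/4)/(5/4) = 9
T = 2·1/2 + 9 = 10

t_a=1/2 t_c=9 v_peak=5/4 T=10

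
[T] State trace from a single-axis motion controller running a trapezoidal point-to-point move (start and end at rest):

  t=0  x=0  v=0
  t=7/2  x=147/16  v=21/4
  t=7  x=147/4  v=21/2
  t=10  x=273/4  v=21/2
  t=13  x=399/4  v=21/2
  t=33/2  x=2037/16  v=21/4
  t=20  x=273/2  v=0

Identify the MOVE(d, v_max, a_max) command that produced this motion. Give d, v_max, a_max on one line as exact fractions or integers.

d=273/2 v_max=21/2 a_max=3/2

final state: t=20, x=273/2, v=0 → d = 273/2
a_max = (21/4−0)/(7/2−0) = 3/2
max v = 21/2 over t∈[7,13] → v_max = 21/2
check: 21/2·(7+6) = 273/2 ✓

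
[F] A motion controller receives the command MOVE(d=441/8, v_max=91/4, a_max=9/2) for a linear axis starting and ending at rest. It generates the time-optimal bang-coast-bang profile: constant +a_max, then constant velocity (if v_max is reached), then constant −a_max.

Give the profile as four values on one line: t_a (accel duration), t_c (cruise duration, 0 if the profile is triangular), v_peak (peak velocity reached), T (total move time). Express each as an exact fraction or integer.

t_a=7/2 t_c=0 v_peak=63/4 T=7

v_max²/a_max = (91/4)²/(9/2) = 8281/72
441/8 < 8281/72 so t_c = 0
v_peak = √(441/8·9/2) = √(3969/16) = 63/4
t_a = (63/4)/(9/2) = 7/2; t_c = 0
T = 2·7/2 = 7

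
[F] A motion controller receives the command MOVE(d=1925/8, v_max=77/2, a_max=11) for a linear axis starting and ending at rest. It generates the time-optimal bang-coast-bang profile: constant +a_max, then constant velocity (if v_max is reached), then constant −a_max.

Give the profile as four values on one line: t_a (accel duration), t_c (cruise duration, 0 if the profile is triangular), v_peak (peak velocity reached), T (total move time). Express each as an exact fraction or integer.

t_a=7/2 t_c=11/4 v_peak=77/2 T=39/4

(v_max)²/a_max = (77/2)²/11 = 539/4
1925/8 ≥ 539/4 so v_max reached
t_a = (77/2)/11 = 7/2; v_peak = 77/2
d_cruise = 1925/8 − 539/4 = 847/8; t_c = (847/8)/(77/2) = 11/4
T = 2·7/2 + 11/4 = 39/4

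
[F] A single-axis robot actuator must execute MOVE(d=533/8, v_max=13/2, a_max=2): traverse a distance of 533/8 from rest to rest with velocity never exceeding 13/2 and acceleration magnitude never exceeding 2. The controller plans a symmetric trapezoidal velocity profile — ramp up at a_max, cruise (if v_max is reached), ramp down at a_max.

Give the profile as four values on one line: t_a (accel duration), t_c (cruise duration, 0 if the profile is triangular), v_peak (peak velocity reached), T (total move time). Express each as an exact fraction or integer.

vₘ²/aₘ = (13/2)²/2 = 169/8
533/8 ≥ 169/8 → trapezoidal
t_a = (13/2)/2 = 13/4; v_peak = 13/2
d_cruise = 533/8 − 169/8 = 91/2; t_c = (91/2)/(13/2) = 7
T = 2·13/4 + 7 = 27/2

t_a=13/4 t_c=7 v_peak=13/2 T=27/2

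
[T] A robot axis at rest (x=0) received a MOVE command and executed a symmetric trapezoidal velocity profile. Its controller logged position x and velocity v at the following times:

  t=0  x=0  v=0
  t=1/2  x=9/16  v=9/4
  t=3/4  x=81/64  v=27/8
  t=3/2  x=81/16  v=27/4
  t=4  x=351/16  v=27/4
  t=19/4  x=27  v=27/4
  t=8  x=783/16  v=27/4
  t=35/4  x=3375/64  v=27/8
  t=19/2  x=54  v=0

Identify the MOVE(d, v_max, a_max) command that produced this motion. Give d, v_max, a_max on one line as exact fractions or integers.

d=54 v_max=27/4 a_max=9/2

final state: t=19/2, x=54, v=0 → d = 54
a_max = (9/4−0)/(1/2−0) = 9/2
max v = 27/4 over t∈[3/2,8] → v_max = 27/4
check: 27/4·(3/2+13/2) = 54 ✓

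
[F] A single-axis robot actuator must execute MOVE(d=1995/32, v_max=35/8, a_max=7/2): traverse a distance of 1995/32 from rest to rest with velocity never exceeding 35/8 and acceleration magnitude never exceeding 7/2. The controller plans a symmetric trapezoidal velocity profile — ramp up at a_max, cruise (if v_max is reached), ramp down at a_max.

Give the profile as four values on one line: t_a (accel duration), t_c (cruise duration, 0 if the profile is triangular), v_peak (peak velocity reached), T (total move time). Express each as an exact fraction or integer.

(v_max)²/a_max = (35/8)²/(7/2) = 175/32
1995/32 ≥ 175/32 → trapezoidal
t_a = (35/8)/(7/2) = 5/4; v_peak = 35/8
d_cruise = 1995/32 − 175/32 = 455/8; t_c = (455/8)/(35/8) = 13
T = 2·5/4 + 13 = 31/2

t_a=5/4 t_c=13 v_peak=35/8 T=31/2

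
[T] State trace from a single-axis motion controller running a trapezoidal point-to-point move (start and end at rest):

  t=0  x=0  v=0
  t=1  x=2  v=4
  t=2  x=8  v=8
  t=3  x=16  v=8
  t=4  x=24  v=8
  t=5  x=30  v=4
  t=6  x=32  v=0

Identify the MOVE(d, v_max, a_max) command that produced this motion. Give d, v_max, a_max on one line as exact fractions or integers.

final state: t=6, x=32, v=0 → d = 32
a_max = (4−0)/(1−0) = 4
max v = 8 over t∈[2,4] → v_max = 8
check: 8·(2+2) = 32 ✓

d=32 v_max=8 a_max=4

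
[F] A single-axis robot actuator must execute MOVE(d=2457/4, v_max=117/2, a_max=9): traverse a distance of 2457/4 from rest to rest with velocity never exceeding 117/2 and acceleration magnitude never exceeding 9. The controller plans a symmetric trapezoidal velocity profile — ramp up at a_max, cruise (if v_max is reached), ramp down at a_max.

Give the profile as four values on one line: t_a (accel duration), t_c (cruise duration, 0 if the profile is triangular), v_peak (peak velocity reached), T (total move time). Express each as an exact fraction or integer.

v_max²/a_max = (117/2)²/9 = 1521/4
2457/4 ≥ 1521/4 → trapezoidal
t_a = (117/2)/9 = 13/2; v_peak = 117/2
d_cruise = 2457/4 − 1521/4 = 234; t_c = 234/(117/2) = 4
T = 2·13/2 + 4 = 17

t_a=13/2 t_c=4 v_peak=117/2 T=17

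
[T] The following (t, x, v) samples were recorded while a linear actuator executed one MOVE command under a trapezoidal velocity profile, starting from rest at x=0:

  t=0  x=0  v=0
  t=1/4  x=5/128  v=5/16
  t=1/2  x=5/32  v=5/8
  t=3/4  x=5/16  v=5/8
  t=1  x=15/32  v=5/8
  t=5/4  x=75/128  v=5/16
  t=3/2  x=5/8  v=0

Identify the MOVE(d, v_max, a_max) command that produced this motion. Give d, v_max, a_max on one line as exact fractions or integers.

d=5/8 v_max=5/8 a_max=5/4

final state: t=3/2, x=5/8, v=0 → d = 5/8
a_max = (5/16−0)/(1/4−0) = 5/4
max v = 5/8 over t∈[1/2,1] → v_max = 5/8
check: 5/8·(1/2+1/2) = 5/8 ✓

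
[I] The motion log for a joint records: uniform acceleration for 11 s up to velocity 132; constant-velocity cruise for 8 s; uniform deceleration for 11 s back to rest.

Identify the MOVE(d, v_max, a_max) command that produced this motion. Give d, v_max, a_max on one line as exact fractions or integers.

d=2508 v_max=132 a_max=12

a_max = 132/11 = 12
d_a = ½·132·11 = 726; d_c = 132·8 = 1056
d = 2·726 + 1056 = 2508
t_c = 8 > 0 → v_max = v_peak = 132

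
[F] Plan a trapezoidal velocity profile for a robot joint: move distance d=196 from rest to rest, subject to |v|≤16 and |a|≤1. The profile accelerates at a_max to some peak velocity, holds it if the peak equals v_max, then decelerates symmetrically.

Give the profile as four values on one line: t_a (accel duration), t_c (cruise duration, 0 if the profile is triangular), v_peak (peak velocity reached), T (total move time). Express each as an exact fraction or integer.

t_a=14 t_c=0 v_peak=14 T=28

vₘ²/aₘ = 16²/1 = 256
196 < 256 → triangular
v_peak = √(196·1) = √196 = 14
t_a = 14/1 = 14; t_c = 0
T = 2·14 = 28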